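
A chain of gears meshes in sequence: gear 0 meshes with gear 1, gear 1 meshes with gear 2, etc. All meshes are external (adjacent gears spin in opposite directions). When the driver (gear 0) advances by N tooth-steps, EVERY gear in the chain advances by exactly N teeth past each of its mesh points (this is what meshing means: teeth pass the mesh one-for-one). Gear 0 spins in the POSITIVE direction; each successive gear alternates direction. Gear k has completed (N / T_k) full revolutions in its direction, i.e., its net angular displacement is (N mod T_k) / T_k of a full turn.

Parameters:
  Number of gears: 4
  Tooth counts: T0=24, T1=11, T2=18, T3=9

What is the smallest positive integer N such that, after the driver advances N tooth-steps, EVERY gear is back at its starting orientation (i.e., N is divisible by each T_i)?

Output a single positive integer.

Answer: 792

Derivation:
Gear k returns to start when N is a multiple of T_k.
All gears at start simultaneously when N is a common multiple of [24, 11, 18, 9]; the smallest such N is lcm(24, 11, 18, 9).
Start: lcm = T0 = 24
Fold in T1=11: gcd(24, 11) = 1; lcm(24, 11) = 24 * 11 / 1 = 264 / 1 = 264
Fold in T2=18: gcd(264, 18) = 6; lcm(264, 18) = 264 * 18 / 6 = 4752 / 6 = 792
Fold in T3=9: gcd(792, 9) = 9; lcm(792, 9) = 792 * 9 / 9 = 7128 / 9 = 792
Full cycle length = 792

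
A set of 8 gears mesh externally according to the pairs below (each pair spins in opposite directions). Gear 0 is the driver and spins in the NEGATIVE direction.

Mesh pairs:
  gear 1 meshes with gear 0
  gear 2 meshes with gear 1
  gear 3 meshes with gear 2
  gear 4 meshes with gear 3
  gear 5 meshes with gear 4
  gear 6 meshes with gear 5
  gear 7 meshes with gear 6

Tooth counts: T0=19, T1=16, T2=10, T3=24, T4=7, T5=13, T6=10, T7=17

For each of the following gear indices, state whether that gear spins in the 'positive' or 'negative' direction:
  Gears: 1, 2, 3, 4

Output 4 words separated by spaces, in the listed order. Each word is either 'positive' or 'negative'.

Gear 0 (driver): negative (depth 0)
  gear 1: meshes with gear 0 -> depth 1 -> positive (opposite of gear 0)
  gear 2: meshes with gear 1 -> depth 2 -> negative (opposite of gear 1)
  gear 3: meshes with gear 2 -> depth 3 -> positive (opposite of gear 2)
  gear 4: meshes with gear 3 -> depth 4 -> negative (opposite of gear 3)
  gear 5: meshes with gear 4 -> depth 5 -> positive (opposite of gear 4)
  gear 6: meshes with gear 5 -> depth 6 -> negative (opposite of gear 5)
  gear 7: meshes with gear 6 -> depth 7 -> positive (opposite of gear 6)
Queried indices 1, 2, 3, 4 -> positive, negative, positive, negative

Answer: positive negative positive negative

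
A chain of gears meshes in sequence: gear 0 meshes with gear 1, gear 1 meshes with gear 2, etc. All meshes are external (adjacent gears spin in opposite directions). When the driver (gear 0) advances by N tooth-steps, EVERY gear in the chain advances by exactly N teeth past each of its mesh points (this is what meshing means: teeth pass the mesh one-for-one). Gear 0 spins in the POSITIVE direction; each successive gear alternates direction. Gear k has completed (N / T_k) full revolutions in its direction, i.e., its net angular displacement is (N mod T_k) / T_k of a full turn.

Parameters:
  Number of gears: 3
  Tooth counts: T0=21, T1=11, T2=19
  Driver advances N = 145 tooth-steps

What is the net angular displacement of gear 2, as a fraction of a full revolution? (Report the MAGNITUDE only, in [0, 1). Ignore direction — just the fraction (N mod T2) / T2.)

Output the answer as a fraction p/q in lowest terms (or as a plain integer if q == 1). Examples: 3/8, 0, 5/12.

Chain of 3 gears, tooth counts: [21, 11, 19]
  gear 0: T0=21, direction=positive, advance = 145 mod 21 = 19 teeth = 19/21 turn
  gear 1: T1=11, direction=negative, advance = 145 mod 11 = 2 teeth = 2/11 turn
  gear 2: T2=19, direction=positive, advance = 145 mod 19 = 12 teeth = 12/19 turn
Gear 2: 145 mod 19 = 12
Fraction = 12 / 19 = 12/19 (gcd(12,19)=1) = 12/19

Answer: 12/19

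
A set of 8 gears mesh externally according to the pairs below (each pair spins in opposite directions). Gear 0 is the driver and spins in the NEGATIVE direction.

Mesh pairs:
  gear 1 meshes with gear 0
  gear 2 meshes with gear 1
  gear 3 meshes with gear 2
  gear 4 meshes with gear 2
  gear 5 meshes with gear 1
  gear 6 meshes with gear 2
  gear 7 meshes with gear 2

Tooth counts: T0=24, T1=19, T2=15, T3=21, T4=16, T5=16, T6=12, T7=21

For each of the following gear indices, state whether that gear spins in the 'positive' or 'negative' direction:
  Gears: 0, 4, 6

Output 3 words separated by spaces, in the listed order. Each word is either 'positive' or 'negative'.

Answer: negative positive positive

Derivation:
Gear 0 (driver): negative (depth 0)
  gear 1: meshes with gear 0 -> depth 1 -> positive (opposite of gear 0)
  gear 2: meshes with gear 1 -> depth 2 -> negative (opposite of gear 1)
  gear 3: meshes with gear 2 -> depth 3 -> positive (opposite of gear 2)
  gear 4: meshes with gear 2 -> depth 3 -> positive (opposite of gear 2)
  gear 5: meshes with gear 1 -> depth 2 -> negative (opposite of gear 1)
  gear 6: meshes with gear 2 -> depth 3 -> positive (opposite of gear 2)
  gear 7: meshes with gear 2 -> depth 3 -> positive (opposite of gear 2)
Queried indices 0, 4, 6 -> negative, positive, positive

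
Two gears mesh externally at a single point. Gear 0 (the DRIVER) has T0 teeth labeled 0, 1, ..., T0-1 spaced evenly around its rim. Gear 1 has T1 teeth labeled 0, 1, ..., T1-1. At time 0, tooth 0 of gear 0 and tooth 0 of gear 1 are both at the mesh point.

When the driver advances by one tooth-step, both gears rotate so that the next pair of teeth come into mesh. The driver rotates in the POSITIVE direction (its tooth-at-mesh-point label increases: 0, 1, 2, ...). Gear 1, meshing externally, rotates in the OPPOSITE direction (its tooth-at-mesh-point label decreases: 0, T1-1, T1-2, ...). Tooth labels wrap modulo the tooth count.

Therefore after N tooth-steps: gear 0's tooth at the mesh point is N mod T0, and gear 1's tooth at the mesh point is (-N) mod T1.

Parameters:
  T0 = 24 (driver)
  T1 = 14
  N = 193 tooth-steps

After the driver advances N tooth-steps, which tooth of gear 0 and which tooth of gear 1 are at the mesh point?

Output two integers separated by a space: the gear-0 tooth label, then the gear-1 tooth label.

Gear 0 (driver, T0=24): tooth at mesh = N mod T0
  193 = 8 * 24 + 1, so 193 mod 24 = 1
  gear 0 tooth = 1
Gear 1 (driven, T1=14): tooth at mesh = (-N) mod T1
  193 = 13 * 14 + 11, so 193 mod 14 = 11
  (-193) mod 14 = (-11) mod 14 = 14 - 11 = 3
Mesh after 193 steps: gear-0 tooth 1 meets gear-1 tooth 3

Answer: 1 3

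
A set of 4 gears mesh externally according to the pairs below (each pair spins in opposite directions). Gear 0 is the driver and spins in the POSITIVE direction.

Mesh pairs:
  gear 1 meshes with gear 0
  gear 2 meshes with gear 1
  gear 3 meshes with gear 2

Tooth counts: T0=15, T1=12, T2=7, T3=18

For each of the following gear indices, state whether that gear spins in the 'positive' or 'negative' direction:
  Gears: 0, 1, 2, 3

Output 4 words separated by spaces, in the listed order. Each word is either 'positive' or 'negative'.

Gear 0 (driver): positive (depth 0)
  gear 1: meshes with gear 0 -> depth 1 -> negative (opposite of gear 0)
  gear 2: meshes with gear 1 -> depth 2 -> positive (opposite of gear 1)
  gear 3: meshes with gear 2 -> depth 3 -> negative (opposite of gear 2)
Queried indices 0, 1, 2, 3 -> positive, negative, positive, negative

Answer: positive negative positive negative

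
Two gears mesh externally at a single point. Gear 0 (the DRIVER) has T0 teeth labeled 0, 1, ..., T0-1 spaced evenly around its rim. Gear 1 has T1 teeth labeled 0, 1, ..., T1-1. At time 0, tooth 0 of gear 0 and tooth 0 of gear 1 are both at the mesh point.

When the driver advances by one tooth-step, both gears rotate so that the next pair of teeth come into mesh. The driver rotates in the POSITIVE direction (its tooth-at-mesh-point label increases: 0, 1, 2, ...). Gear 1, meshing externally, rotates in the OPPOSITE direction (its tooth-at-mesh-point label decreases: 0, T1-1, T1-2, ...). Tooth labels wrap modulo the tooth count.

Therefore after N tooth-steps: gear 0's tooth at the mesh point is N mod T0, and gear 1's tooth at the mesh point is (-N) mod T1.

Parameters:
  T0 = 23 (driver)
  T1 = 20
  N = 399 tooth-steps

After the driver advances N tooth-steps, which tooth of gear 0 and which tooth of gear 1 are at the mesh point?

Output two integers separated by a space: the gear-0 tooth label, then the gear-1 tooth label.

Gear 0 (driver, T0=23): tooth at mesh = N mod T0
  399 = 17 * 23 + 8, so 399 mod 23 = 8
  gear 0 tooth = 8
Gear 1 (driven, T1=20): tooth at mesh = (-N) mod T1
  399 = 19 * 20 + 19, so 399 mod 20 = 19
  (-399) mod 20 = (-19) mod 20 = 20 - 19 = 1
Mesh after 399 steps: gear-0 tooth 8 meets gear-1 tooth 1

Answer: 8 1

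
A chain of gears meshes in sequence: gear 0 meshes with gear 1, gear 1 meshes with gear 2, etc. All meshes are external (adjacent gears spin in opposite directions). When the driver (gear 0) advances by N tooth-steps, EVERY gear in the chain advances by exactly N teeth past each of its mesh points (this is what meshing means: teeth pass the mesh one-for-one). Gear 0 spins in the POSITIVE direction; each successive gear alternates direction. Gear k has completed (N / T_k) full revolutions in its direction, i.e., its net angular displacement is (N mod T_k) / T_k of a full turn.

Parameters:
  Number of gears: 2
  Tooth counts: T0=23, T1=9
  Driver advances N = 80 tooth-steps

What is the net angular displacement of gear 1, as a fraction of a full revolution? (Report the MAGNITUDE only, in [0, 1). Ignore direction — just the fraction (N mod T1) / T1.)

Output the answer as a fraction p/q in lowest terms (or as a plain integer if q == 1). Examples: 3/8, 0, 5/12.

Answer: 8/9

Derivation:
Chain of 2 gears, tooth counts: [23, 9]
  gear 0: T0=23, direction=positive, advance = 80 mod 23 = 11 teeth = 11/23 turn
  gear 1: T1=9, direction=negative, advance = 80 mod 9 = 8 teeth = 8/9 turn
Gear 1: 80 mod 9 = 8
Fraction = 8 / 9 = 8/9 (gcd(8,9)=1) = 8/9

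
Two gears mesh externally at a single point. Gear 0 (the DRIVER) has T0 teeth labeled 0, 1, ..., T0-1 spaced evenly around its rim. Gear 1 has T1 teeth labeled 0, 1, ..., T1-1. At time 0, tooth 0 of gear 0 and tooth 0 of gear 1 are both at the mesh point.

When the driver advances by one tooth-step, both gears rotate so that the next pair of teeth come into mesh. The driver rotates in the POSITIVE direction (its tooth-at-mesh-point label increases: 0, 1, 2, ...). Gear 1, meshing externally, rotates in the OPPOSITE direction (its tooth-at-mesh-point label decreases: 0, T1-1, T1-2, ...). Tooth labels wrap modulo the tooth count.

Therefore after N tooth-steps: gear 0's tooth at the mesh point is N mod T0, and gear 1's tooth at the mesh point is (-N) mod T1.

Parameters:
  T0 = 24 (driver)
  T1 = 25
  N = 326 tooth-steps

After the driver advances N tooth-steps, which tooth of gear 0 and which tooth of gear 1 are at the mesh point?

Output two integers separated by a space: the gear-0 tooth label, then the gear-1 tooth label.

Answer: 14 24

Derivation:
Gear 0 (driver, T0=24): tooth at mesh = N mod T0
  326 = 13 * 24 + 14, so 326 mod 24 = 14
  gear 0 tooth = 14
Gear 1 (driven, T1=25): tooth at mesh = (-N) mod T1
  326 = 13 * 25 + 1, so 326 mod 25 = 1
  (-326) mod 25 = (-1) mod 25 = 25 - 1 = 24
Mesh after 326 steps: gear-0 tooth 14 meets gear-1 tooth 24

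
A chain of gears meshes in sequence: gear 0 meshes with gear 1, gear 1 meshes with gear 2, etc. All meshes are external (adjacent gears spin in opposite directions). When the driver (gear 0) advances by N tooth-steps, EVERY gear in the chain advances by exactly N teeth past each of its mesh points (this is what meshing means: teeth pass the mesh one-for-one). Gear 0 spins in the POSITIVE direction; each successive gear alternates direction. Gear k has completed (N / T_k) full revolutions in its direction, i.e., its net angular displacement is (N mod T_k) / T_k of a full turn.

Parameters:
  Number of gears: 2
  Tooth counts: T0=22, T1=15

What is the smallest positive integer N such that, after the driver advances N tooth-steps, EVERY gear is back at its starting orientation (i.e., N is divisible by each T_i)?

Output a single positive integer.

Answer: 330

Derivation:
Gear k returns to start when N is a multiple of T_k.
All gears at start simultaneously when N is a common multiple of [22, 15]; the smallest such N is lcm(22, 15).
Start: lcm = T0 = 22
Fold in T1=15: gcd(22, 15) = 1; lcm(22, 15) = 22 * 15 / 1 = 330 / 1 = 330
Full cycle length = 330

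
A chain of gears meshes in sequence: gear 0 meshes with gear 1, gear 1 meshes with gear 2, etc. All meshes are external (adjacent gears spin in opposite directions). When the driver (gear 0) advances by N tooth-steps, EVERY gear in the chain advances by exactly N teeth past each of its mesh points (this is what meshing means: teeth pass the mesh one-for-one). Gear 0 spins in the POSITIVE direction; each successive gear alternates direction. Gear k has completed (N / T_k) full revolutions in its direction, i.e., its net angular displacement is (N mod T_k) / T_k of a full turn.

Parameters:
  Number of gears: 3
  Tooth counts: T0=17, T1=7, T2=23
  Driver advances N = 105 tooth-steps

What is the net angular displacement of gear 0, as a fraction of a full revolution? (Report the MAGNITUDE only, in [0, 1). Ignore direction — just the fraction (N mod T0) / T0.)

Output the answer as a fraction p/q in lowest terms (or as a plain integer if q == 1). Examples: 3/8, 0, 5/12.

Answer: 3/17

Derivation:
Chain of 3 gears, tooth counts: [17, 7, 23]
  gear 0: T0=17, direction=positive, advance = 105 mod 17 = 3 teeth = 3/17 turn
  gear 1: T1=7, direction=negative, advance = 105 mod 7 = 0 teeth = 0/7 turn
  gear 2: T2=23, direction=positive, advance = 105 mod 23 = 13 teeth = 13/23 turn
Gear 0: 105 mod 17 = 3
Fraction = 3 / 17 = 3/17 (gcd(3,17)=1) = 3/17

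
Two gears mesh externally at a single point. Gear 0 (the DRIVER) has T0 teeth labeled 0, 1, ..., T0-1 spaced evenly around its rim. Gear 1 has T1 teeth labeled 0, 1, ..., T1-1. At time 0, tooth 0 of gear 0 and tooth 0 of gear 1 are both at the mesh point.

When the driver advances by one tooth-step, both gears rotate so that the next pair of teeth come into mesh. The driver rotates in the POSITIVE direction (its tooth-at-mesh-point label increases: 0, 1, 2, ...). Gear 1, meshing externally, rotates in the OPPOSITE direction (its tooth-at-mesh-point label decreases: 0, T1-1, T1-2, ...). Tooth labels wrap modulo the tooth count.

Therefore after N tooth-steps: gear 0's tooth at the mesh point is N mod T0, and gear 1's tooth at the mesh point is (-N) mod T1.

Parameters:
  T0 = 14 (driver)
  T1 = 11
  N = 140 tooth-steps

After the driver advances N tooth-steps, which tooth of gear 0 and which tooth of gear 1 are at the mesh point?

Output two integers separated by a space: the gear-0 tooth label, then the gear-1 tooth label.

Answer: 0 3

Derivation:
Gear 0 (driver, T0=14): tooth at mesh = N mod T0
  140 = 10 * 14 + 0, so 140 mod 14 = 0
  gear 0 tooth = 0
Gear 1 (driven, T1=11): tooth at mesh = (-N) mod T1
  140 = 12 * 11 + 8, so 140 mod 11 = 8
  (-140) mod 11 = (-8) mod 11 = 11 - 8 = 3
Mesh after 140 steps: gear-0 tooth 0 meets gear-1 tooth 3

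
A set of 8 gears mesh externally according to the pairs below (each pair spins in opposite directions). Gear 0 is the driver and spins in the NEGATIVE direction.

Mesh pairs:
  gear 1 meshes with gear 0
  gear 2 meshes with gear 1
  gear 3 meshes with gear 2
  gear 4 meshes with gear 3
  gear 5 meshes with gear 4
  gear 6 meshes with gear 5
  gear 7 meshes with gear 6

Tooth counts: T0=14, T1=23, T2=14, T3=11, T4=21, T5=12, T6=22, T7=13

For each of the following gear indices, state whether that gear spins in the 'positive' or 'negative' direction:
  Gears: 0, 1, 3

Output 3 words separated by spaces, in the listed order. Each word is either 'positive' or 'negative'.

Gear 0 (driver): negative (depth 0)
  gear 1: meshes with gear 0 -> depth 1 -> positive (opposite of gear 0)
  gear 2: meshes with gear 1 -> depth 2 -> negative (opposite of gear 1)
  gear 3: meshes with gear 2 -> depth 3 -> positive (opposite of gear 2)
  gear 4: meshes with gear 3 -> depth 4 -> negative (opposite of gear 3)
  gear 5: meshes with gear 4 -> depth 5 -> positive (opposite of gear 4)
  gear 6: meshes with gear 5 -> depth 6 -> negative (opposite of gear 5)
  gear 7: meshes with gear 6 -> depth 7 -> positive (opposite of gear 6)
Queried indices 0, 1, 3 -> negative, positive, positive

Answer: negative positive positive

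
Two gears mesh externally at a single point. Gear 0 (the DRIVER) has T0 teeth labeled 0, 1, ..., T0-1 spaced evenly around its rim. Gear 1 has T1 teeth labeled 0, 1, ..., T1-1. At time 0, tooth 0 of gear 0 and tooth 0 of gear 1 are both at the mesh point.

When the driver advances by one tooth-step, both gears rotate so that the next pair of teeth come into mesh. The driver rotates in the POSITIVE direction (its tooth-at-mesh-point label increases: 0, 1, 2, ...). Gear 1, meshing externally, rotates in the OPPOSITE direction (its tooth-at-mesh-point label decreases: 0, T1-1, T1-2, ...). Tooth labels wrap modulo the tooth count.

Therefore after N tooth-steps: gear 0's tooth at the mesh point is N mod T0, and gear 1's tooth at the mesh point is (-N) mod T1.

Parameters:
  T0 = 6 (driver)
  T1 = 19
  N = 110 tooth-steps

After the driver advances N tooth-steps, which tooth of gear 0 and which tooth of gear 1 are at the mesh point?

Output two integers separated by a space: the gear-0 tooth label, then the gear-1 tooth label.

Gear 0 (driver, T0=6): tooth at mesh = N mod T0
  110 = 18 * 6 + 2, so 110 mod 6 = 2
  gear 0 tooth = 2
Gear 1 (driven, T1=19): tooth at mesh = (-N) mod T1
  110 = 5 * 19 + 15, so 110 mod 19 = 15
  (-110) mod 19 = (-15) mod 19 = 19 - 15 = 4
Mesh after 110 steps: gear-0 tooth 2 meets gear-1 tooth 4

Answer: 2 4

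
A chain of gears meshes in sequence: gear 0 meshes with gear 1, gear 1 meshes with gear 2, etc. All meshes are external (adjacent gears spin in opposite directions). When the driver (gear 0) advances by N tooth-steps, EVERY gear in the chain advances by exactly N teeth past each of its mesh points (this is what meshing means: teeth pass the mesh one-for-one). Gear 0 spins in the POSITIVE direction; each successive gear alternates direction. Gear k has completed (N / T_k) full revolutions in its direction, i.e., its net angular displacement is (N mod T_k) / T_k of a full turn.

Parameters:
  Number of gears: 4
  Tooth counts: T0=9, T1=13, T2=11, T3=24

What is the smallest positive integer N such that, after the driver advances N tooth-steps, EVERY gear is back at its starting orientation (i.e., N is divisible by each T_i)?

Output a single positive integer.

Gear k returns to start when N is a multiple of T_k.
All gears at start simultaneously when N is a common multiple of [9, 13, 11, 24]; the smallest such N is lcm(9, 13, 11, 24).
Start: lcm = T0 = 9
Fold in T1=13: gcd(9, 13) = 1; lcm(9, 13) = 9 * 13 / 1 = 117 / 1 = 117
Fold in T2=11: gcd(117, 11) = 1; lcm(117, 11) = 117 * 11 / 1 = 1287 / 1 = 1287
Fold in T3=24: gcd(1287, 24) = 3; lcm(1287, 24) = 1287 * 24 / 3 = 30888 / 3 = 10296
Full cycle length = 10296

Answer: 10296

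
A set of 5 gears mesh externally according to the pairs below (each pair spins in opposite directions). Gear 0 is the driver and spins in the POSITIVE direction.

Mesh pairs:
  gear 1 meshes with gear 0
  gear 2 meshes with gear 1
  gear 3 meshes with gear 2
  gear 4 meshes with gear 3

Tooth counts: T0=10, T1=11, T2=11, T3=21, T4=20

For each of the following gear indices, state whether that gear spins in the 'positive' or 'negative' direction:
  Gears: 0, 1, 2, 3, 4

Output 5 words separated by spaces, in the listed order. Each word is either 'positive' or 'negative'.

Gear 0 (driver): positive (depth 0)
  gear 1: meshes with gear 0 -> depth 1 -> negative (opposite of gear 0)
  gear 2: meshes with gear 1 -> depth 2 -> positive (opposite of gear 1)
  gear 3: meshes with gear 2 -> depth 3 -> negative (opposite of gear 2)
  gear 4: meshes with gear 3 -> depth 4 -> positive (opposite of gear 3)
Queried indices 0, 1, 2, 3, 4 -> positive, negative, positive, negative, positive

Answer: positive negative positive negative positive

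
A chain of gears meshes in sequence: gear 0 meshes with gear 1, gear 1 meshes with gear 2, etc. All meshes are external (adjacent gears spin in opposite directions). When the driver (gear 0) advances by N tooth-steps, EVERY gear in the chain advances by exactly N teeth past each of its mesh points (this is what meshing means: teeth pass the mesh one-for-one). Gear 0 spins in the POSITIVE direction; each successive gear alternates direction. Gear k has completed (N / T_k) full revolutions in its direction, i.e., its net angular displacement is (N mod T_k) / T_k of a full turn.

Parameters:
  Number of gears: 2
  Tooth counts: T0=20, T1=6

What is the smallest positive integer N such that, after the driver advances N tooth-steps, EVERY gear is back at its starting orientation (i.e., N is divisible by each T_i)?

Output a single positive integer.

Answer: 60

Derivation:
Gear k returns to start when N is a multiple of T_k.
All gears at start simultaneously when N is a common multiple of [20, 6]; the smallest such N is lcm(20, 6).
Start: lcm = T0 = 20
Fold in T1=6: gcd(20, 6) = 2; lcm(20, 6) = 20 * 6 / 2 = 120 / 2 = 60
Full cycle length = 60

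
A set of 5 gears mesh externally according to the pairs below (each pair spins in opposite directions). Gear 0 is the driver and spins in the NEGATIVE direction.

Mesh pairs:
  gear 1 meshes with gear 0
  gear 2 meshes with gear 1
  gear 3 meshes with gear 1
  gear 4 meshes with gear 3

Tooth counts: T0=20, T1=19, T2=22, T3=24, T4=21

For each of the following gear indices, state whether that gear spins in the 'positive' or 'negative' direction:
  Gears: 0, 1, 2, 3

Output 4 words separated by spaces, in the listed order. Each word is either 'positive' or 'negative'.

Answer: negative positive negative negative

Derivation:
Gear 0 (driver): negative (depth 0)
  gear 1: meshes with gear 0 -> depth 1 -> positive (opposite of gear 0)
  gear 2: meshes with gear 1 -> depth 2 -> negative (opposite of gear 1)
  gear 3: meshes with gear 1 -> depth 2 -> negative (opposite of gear 1)
  gear 4: meshes with gear 3 -> depth 3 -> positive (opposite of gear 3)
Queried indices 0, 1, 2, 3 -> negative, positive, negative, negative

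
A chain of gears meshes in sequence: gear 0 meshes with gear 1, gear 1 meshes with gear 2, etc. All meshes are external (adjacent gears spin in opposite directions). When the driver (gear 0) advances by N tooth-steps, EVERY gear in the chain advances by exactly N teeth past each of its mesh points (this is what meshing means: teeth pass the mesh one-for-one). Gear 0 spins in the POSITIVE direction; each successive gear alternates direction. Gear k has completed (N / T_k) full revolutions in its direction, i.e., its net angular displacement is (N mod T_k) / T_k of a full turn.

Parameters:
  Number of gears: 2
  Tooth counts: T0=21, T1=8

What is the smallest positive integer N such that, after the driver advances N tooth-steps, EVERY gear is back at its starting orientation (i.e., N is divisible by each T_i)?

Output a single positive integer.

Answer: 168

Derivation:
Gear k returns to start when N is a multiple of T_k.
All gears at start simultaneously when N is a common multiple of [21, 8]; the smallest such N is lcm(21, 8).
Start: lcm = T0 = 21
Fold in T1=8: gcd(21, 8) = 1; lcm(21, 8) = 21 * 8 / 1 = 168 / 1 = 168
Full cycle length = 168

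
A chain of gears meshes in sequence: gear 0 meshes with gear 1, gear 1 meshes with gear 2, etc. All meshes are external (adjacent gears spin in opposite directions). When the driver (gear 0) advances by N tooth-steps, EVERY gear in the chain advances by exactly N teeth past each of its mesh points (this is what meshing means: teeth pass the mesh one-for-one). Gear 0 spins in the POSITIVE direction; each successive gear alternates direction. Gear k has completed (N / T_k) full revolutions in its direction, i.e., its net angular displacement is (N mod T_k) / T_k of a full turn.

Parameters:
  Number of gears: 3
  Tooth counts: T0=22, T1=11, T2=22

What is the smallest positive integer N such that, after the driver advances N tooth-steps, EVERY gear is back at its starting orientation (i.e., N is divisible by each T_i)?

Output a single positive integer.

Gear k returns to start when N is a multiple of T_k.
All gears at start simultaneously when N is a common multiple of [22, 11, 22]; the smallest such N is lcm(22, 11, 22).
Start: lcm = T0 = 22
Fold in T1=11: gcd(22, 11) = 11; lcm(22, 11) = 22 * 11 / 11 = 242 / 11 = 22
Fold in T2=22: gcd(22, 22) = 22; lcm(22, 22) = 22 * 22 / 22 = 484 / 22 = 22
Full cycle length = 22

Answer: 22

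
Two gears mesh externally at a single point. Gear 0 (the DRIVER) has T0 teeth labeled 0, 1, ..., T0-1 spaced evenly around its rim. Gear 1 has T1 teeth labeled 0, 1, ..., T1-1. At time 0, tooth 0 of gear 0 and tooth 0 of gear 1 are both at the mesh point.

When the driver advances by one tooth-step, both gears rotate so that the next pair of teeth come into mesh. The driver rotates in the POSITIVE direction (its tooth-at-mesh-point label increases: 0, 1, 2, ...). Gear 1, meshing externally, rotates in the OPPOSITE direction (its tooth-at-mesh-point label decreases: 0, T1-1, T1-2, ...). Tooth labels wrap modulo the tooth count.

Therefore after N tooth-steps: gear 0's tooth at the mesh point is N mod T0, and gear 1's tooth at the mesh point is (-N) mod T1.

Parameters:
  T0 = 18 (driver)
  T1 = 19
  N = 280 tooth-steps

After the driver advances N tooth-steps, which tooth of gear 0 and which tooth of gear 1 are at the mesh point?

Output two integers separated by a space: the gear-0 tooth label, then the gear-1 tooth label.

Gear 0 (driver, T0=18): tooth at mesh = N mod T0
  280 = 15 * 18 + 10, so 280 mod 18 = 10
  gear 0 tooth = 10
Gear 1 (driven, T1=19): tooth at mesh = (-N) mod T1
  280 = 14 * 19 + 14, so 280 mod 19 = 14
  (-280) mod 19 = (-14) mod 19 = 19 - 14 = 5
Mesh after 280 steps: gear-0 tooth 10 meets gear-1 tooth 5

Answer: 10 5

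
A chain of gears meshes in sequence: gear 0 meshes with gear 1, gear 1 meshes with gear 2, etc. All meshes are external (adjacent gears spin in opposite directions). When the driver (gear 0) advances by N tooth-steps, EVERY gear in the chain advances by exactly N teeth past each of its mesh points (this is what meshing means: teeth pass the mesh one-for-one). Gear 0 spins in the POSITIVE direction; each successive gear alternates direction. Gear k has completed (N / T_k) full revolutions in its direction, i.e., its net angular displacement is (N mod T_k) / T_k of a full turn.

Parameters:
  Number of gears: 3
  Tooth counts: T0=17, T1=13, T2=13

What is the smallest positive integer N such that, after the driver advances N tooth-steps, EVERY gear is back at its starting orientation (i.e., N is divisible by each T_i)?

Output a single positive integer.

Answer: 221

Derivation:
Gear k returns to start when N is a multiple of T_k.
All gears at start simultaneously when N is a common multiple of [17, 13, 13]; the smallest such N is lcm(17, 13, 13).
Start: lcm = T0 = 17
Fold in T1=13: gcd(17, 13) = 1; lcm(17, 13) = 17 * 13 / 1 = 221 / 1 = 221
Fold in T2=13: gcd(221, 13) = 13; lcm(221, 13) = 221 * 13 / 13 = 2873 / 13 = 221
Full cycle length = 221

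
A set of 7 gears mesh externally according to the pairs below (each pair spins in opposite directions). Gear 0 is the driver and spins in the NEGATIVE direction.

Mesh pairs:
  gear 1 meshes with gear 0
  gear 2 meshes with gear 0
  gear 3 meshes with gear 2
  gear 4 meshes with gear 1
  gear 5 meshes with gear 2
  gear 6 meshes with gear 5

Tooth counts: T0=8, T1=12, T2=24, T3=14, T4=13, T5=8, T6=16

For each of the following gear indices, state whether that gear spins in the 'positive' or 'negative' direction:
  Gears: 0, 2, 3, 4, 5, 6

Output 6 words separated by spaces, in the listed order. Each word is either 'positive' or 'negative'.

Answer: negative positive negative negative negative positive

Derivation:
Gear 0 (driver): negative (depth 0)
  gear 1: meshes with gear 0 -> depth 1 -> positive (opposite of gear 0)
  gear 2: meshes with gear 0 -> depth 1 -> positive (opposite of gear 0)
  gear 3: meshes with gear 2 -> depth 2 -> negative (opposite of gear 2)
  gear 4: meshes with gear 1 -> depth 2 -> negative (opposite of gear 1)
  gear 5: meshes with gear 2 -> depth 2 -> negative (opposite of gear 2)
  gear 6: meshes with gear 5 -> depth 3 -> positive (opposite of gear 5)
Queried indices 0, 2, 3, 4, 5, 6 -> negative, positive, negative, negative, negative, positive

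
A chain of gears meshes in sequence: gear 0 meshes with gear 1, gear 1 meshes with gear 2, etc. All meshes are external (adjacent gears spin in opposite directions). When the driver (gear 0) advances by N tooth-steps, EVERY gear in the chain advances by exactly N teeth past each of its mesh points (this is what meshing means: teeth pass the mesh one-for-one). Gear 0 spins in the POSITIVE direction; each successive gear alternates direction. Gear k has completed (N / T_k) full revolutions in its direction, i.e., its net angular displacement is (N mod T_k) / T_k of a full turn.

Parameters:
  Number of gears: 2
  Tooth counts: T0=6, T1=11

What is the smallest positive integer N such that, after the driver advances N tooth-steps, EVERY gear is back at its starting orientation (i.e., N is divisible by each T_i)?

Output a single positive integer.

Gear k returns to start when N is a multiple of T_k.
All gears at start simultaneously when N is a common multiple of [6, 11]; the smallest such N is lcm(6, 11).
Start: lcm = T0 = 6
Fold in T1=11: gcd(6, 11) = 1; lcm(6, 11) = 6 * 11 / 1 = 66 / 1 = 66
Full cycle length = 66

Answer: 66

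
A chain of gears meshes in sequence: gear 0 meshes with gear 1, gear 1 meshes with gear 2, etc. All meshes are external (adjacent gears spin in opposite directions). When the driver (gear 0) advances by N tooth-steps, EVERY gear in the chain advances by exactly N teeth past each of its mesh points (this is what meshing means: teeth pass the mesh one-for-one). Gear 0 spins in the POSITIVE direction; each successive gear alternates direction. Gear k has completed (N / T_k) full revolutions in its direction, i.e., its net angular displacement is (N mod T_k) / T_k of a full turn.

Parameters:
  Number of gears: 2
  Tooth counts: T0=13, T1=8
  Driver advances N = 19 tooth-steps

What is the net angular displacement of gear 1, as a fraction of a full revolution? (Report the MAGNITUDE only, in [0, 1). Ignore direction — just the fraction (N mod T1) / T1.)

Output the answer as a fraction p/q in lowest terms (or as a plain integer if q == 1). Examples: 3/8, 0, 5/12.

Answer: 3/8

Derivation:
Chain of 2 gears, tooth counts: [13, 8]
  gear 0: T0=13, direction=positive, advance = 19 mod 13 = 6 teeth = 6/13 turn
  gear 1: T1=8, direction=negative, advance = 19 mod 8 = 3 teeth = 3/8 turn
Gear 1: 19 mod 8 = 3
Fraction = 3 / 8 = 3/8 (gcd(3,8)=1) = 3/8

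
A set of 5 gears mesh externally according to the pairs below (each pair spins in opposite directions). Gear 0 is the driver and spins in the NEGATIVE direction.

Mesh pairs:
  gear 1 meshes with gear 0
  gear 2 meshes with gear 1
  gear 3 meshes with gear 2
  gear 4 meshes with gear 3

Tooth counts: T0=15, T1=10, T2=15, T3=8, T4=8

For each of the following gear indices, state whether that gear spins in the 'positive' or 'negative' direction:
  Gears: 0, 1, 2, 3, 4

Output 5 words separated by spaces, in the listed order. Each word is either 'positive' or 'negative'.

Answer: negative positive negative positive negative

Derivation:
Gear 0 (driver): negative (depth 0)
  gear 1: meshes with gear 0 -> depth 1 -> positive (opposite of gear 0)
  gear 2: meshes with gear 1 -> depth 2 -> negative (opposite of gear 1)
  gear 3: meshes with gear 2 -> depth 3 -> positive (opposite of gear 2)
  gear 4: meshes with gear 3 -> depth 4 -> negative (opposite of gear 3)
Queried indices 0, 1, 2, 3, 4 -> negative, positive, negative, positive, negative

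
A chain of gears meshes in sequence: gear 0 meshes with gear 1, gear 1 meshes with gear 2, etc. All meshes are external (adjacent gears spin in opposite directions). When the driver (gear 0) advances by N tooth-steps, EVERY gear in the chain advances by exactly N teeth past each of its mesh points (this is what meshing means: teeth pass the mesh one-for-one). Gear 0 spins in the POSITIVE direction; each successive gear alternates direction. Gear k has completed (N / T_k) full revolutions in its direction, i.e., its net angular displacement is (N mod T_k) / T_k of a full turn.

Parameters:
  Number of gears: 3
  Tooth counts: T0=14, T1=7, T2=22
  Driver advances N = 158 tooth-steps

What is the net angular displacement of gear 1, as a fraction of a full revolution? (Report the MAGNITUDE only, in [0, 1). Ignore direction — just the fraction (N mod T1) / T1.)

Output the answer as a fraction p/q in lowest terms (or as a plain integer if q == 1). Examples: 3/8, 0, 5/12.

Chain of 3 gears, tooth counts: [14, 7, 22]
  gear 0: T0=14, direction=positive, advance = 158 mod 14 = 4 teeth = 4/14 turn
  gear 1: T1=7, direction=negative, advance = 158 mod 7 = 4 teeth = 4/7 turn
  gear 2: T2=22, direction=positive, advance = 158 mod 22 = 4 teeth = 4/22 turn
Gear 1: 158 mod 7 = 4
Fraction = 4 / 7 = 4/7 (gcd(4,7)=1) = 4/7

Answer: 4/7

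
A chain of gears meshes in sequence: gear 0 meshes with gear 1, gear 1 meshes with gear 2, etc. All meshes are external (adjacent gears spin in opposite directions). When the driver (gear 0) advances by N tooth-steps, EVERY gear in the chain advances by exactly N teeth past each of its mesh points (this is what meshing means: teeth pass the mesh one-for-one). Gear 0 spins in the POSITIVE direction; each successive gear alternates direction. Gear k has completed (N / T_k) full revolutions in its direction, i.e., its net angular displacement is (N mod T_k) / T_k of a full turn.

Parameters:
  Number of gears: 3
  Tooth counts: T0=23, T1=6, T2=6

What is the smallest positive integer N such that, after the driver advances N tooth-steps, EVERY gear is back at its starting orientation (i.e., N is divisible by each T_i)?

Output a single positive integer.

Gear k returns to start when N is a multiple of T_k.
All gears at start simultaneously when N is a common multiple of [23, 6, 6]; the smallest such N is lcm(23, 6, 6).
Start: lcm = T0 = 23
Fold in T1=6: gcd(23, 6) = 1; lcm(23, 6) = 23 * 6 / 1 = 138 / 1 = 138
Fold in T2=6: gcd(138, 6) = 6; lcm(138, 6) = 138 * 6 / 6 = 828 / 6 = 138
Full cycle length = 138

Answer: 138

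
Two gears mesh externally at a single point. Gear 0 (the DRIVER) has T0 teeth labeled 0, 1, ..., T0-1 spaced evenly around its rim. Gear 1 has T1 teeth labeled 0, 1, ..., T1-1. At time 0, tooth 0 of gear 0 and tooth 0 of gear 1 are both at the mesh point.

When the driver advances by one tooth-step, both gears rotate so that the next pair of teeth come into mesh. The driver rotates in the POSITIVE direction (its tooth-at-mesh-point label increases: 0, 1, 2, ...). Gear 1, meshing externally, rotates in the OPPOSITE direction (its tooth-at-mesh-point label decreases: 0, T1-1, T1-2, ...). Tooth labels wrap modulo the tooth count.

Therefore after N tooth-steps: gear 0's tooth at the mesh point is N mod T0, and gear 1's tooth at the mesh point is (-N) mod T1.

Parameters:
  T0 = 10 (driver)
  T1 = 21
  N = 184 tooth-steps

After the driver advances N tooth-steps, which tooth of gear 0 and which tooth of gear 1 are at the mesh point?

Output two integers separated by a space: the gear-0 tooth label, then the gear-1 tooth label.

Answer: 4 5

Derivation:
Gear 0 (driver, T0=10): tooth at mesh = N mod T0
  184 = 18 * 10 + 4, so 184 mod 10 = 4
  gear 0 tooth = 4
Gear 1 (driven, T1=21): tooth at mesh = (-N) mod T1
  184 = 8 * 21 + 16, so 184 mod 21 = 16
  (-184) mod 21 = (-16) mod 21 = 21 - 16 = 5
Mesh after 184 steps: gear-0 tooth 4 meets gear-1 tooth 5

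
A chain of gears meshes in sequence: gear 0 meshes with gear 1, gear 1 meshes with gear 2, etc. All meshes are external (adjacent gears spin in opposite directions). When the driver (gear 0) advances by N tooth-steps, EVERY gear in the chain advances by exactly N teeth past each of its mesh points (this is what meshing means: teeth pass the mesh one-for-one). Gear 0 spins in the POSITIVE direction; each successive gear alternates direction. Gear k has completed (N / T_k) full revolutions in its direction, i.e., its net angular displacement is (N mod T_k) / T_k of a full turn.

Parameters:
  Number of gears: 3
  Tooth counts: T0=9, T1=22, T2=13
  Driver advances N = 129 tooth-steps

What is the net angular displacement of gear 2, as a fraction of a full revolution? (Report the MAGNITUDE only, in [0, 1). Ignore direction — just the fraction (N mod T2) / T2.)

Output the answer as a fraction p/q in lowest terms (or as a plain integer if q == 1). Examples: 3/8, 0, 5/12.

Answer: 12/13

Derivation:
Chain of 3 gears, tooth counts: [9, 22, 13]
  gear 0: T0=9, direction=positive, advance = 129 mod 9 = 3 teeth = 3/9 turn
  gear 1: T1=22, direction=negative, advance = 129 mod 22 = 19 teeth = 19/22 turn
  gear 2: T2=13, direction=positive, advance = 129 mod 13 = 12 teeth = 12/13 turn
Gear 2: 129 mod 13 = 12
Fraction = 12 / 13 = 12/13 (gcd(12,13)=1) = 12/13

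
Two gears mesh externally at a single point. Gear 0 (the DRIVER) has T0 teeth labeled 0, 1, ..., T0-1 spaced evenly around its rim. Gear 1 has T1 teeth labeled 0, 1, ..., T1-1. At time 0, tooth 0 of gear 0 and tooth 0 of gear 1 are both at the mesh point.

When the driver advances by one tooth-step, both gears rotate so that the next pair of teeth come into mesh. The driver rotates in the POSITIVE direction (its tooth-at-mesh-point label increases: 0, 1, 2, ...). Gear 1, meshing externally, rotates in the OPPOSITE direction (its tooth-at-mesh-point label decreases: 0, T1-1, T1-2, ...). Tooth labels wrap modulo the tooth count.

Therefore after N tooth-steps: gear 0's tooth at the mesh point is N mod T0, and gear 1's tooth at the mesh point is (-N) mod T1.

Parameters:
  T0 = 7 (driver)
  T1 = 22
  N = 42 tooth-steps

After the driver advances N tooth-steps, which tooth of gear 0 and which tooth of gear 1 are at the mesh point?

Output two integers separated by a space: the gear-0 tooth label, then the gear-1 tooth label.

Answer: 0 2

Derivation:
Gear 0 (driver, T0=7): tooth at mesh = N mod T0
  42 = 6 * 7 + 0, so 42 mod 7 = 0
  gear 0 tooth = 0
Gear 1 (driven, T1=22): tooth at mesh = (-N) mod T1
  42 = 1 * 22 + 20, so 42 mod 22 = 20
  (-42) mod 22 = (-20) mod 22 = 22 - 20 = 2
Mesh after 42 steps: gear-0 tooth 0 meets gear-1 tooth 2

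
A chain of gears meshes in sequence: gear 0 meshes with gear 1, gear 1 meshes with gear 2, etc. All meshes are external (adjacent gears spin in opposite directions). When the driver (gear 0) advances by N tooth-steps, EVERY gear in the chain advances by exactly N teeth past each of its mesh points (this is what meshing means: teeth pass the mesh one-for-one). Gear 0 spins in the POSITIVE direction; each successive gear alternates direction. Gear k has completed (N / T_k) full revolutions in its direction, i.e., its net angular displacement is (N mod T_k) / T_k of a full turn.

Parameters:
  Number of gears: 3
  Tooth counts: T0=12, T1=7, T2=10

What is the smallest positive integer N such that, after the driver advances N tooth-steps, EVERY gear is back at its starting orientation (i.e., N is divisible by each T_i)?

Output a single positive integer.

Gear k returns to start when N is a multiple of T_k.
All gears at start simultaneously when N is a common multiple of [12, 7, 10]; the smallest such N is lcm(12, 7, 10).
Start: lcm = T0 = 12
Fold in T1=7: gcd(12, 7) = 1; lcm(12, 7) = 12 * 7 / 1 = 84 / 1 = 84
Fold in T2=10: gcd(84, 10) = 2; lcm(84, 10) = 84 * 10 / 2 = 840 / 2 = 420
Full cycle length = 420

Answer: 420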